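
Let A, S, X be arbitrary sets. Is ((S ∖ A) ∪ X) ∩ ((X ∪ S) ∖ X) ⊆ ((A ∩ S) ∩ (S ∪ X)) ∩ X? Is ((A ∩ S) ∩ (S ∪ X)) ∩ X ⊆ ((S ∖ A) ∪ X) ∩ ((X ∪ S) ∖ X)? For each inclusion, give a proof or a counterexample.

Both inclusions fail.

(⟹) This inclusion fails. Take A = ∅, S = {1}, X = ∅; then 1 ∈ ((S ∖ A) ∪ X) ∩ ((X ∪ S) ∖ X) but 1 ∉ ((A ∩ S) ∩ (S ∪ X)) ∩ X.

(⟸) This inclusion fails. Take A = {1}, S = {1}, X = {1}; then 1 ∈ ((A ∩ S) ∩ (S ∪ X)) ∩ X but 1 ∉ ((S ∖ A) ∪ X) ∩ ((X ∪ S) ∖ X).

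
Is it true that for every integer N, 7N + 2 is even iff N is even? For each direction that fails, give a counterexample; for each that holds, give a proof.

Both implications hold.

[⇐] Suppose N is even; write N = 2j. Then 7N + 2 = 7·(2j) + 2 = 2·7j + 2, which is even.

[⇒] Suppose 7N + 2 is even. Since 7 is odd, 7N and N have the same parity, so 7N + 2 ≡ N + 2 (mod 2). As 2 is even, 7N + 2 is even exactly when N is even. Thus N is even.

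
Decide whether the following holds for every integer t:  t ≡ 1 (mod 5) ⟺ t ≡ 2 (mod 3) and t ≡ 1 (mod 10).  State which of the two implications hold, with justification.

(⇒) fails; (⇐) holds.

(⇒) This fails: t = 1 gives 1 ≡ 1 (mod 5) but 1 ≡ 1 (mod 3), so the conjunction on the right does not hold.

(⇐) Conversely, if t ≡ 2 (mod 3) and t ≡ 1 (mod 10), then by the Chinese remainder theorem t ≡ 11 (mod 30). Since 11 ≡ 1 (mod 5) and 5 ∣ 30, we get t ≡ 1 (mod 5).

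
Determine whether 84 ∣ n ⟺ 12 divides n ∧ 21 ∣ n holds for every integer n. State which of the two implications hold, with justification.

(⟹) If 84 ∣ n, write n = 84q. Since 84 = 7·12, n = 12·(7q), so 12 ∣ n; and since 84 = 4·21, n = 21·(4q), so 21 ∣ n.

(⟸) Suppose 12 ∣ n and 21 ∣ n. Any common multiple of 12 and 21 is a multiple of their lcm; here lcm(12, 21) = 12·21/gcd(12, 21) = 252/3 = 84, so 84 ∣ n.

The biconditional holds.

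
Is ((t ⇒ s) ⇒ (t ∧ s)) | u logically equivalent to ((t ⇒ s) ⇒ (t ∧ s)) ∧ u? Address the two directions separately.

(→) This fails. Under t = T, s = F, u = F, the left side is true but the right side is false.

(←) Assume the antecedent. If t is true, ((t ⇒ s) ⇒ (t ∧ s)) | u reduces to true regardless of the other variables. If t is false, the antecedent cannot hold. Either way ((t ⇒ s) ⇒ (t ∧ s)) | u holds.

(⇒) fails; (⇐) holds.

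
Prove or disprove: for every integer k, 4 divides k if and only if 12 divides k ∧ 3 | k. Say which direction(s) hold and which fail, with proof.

[⇒] This fails: take k = 4. Certainly 4 ∣ 4, but 12 ∤ 4.

[⇐] Suppose 12 ∣ k and 3 ∣ k. Any common multiple of 12 and 3 is a multiple of their lcm; here lcm(12, 3) = 12·3/gcd(12, 3) = 36/3 = 12, so 12 ∣ k. Since 4 ∣ 12, it follows that 4 ∣ k.

Not equivalent: only (⇐) holds.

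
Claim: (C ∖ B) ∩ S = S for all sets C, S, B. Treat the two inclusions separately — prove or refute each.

The sets are not equal: only the forward inclusion holds.

(⊆) Let x ∈ (C ∖ B) ∩ S. Then x ∈ C ∩ S and x ∉ B, from which x ∈ S.

(⊇) This inclusion fails. Take C = ∅, S = {1}, B = ∅; then 1 ∈ S but 1 ∉ (C ∖ B) ∩ S.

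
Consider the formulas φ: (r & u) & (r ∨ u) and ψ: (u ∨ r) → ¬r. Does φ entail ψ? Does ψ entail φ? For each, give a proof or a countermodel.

[⇒] This fails. Under u = T, r = T, the left side is true but the right side is false.

[⇐] This fails. Under u = F, r = F, the left side is false but the right side is true.

Both directions fail.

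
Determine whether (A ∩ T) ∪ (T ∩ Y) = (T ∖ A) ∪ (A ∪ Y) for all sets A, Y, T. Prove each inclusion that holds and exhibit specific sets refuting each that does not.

(⊆) holds; (⊇) fails.

Forward inclusion. Let x ∈ (A ∩ T) ∪ (T ∩ Y). Then either x ∈ A ∩ T and x ∉ Y; or x ∈ Y ∩ T and x ∉ A; or x ∈ A ∩ Y ∩ T. In each case x ∈ (T ∖ A) ∪ (A ∪ Y), so (A ∩ T) ∪ (T ∩ Y) ⊆ (T ∖ A) ∪ (A ∪ Y).

Reverse inclusion. This inclusion fails. Take A = {1}, Y = ∅, T = ∅; then 1 ∈ (T ∖ A) ∪ (A ∪ Y) but 1 ∉ (A ∩ T) ∪ (T ∩ Y).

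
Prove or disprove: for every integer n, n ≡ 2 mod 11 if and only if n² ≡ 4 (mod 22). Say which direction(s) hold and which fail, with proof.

[⇒] This fails: take n = 13. Then 13 ≡ 2 (mod 11), but 13² = 169 ≡ 15 (mod 22), not 4.

[⇐] This fails: take n = 20. Then 20² = 400 ≡ 4 (mod 22), yet 20 ≡ 9 (mod 11), not 2.

(⇒) fails and (⇐) fails.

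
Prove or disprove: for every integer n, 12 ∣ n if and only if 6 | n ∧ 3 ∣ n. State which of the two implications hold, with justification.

[⇐] This fails: take n = 6. Both 6 ∣ 6 and 3 ∣ 6, yet 6 is not a multiple of 12 (since 6 = 0·12 + 6), so 12 ∤ 6.

[⇒] If 12 ∣ n, write n = 12q. Since 12 = 2·6, n = 6·(2q), so 6 ∣ n; and since 12 = 4·3, n = 3·(4q), so 3 ∣ n.

The forward direction holds; the converse fails.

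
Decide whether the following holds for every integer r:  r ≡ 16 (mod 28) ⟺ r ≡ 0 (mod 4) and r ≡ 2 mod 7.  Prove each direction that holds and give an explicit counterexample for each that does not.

(⇒) Suppose r ≡ 16 (mod 28); write r = 28j + 16. Since 4 ∣ 28, reducing mod 4 gives r ≡ 16 ≡ 0 (mod 4); since 7 ∣ 28, reducing mod 7 gives r ≡ 16 ≡ 2 (mod 7).

(⇐) Conversely, if r ≡ 0 (mod 4) and r ≡ 2 (mod 7), then by the Chinese remainder theorem r ≡ 16 (mod 28). This is exactly r ≡ 16 (mod 28).

Both directions hold.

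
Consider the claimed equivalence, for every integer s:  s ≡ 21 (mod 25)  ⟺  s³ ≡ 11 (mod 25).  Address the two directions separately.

Equivalent; both directions hold.

[⇒] Suppose s ≡ 21 (mod 25). Write s = 25j + 21. Then (25j + 21)³ = 15625j³ + 39375j² + 33075j + 9261 = 25(625j³ + 1575j² + 1323j + 370) + 11, so s³ ≡ 11 (mod 25).

[⇐] Conversely, suppose s³ ≡ 11 (mod 25). The only residue r in {0, …, 24} with r³ ≡ 11 (mod 25) is r = 21, so s ≡ 21 (mod 25).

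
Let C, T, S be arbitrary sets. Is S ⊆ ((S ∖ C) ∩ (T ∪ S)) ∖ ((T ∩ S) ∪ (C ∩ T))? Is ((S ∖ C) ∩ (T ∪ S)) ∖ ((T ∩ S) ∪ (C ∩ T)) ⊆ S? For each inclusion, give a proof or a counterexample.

(⊆) fails; (⊇) holds.

Forward inclusion. This inclusion fails. Take C = {1}, T = ∅, S = {1}; then 1 ∈ S but 1 ∉ ((S ∖ C) ∩ (T ∪ S)) ∖ ((T ∩ S) ∪ (C ∩ T)).

Reverse inclusion. Let x ∈ ((S ∖ C) ∩ (T ∪ S)) ∖ ((T ∩ S) ∪ (C ∩ T)). Then x ∈ S and x ∉ C, T, from which x ∈ S.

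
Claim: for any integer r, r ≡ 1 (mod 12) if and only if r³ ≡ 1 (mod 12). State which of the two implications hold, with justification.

(⇒) Suppose r ≡ 1 (mod 12). Write r = 12j + 1. Then (12j + 1)³ = 1728j³ + 432j² + 36j + 1 = 12(144j³ + 36j² + 3j) + 1, so r³ ≡ 1 (mod 12).

(⇐) Conversely, suppose r³ ≡ 1 (mod 12). The only residue r in {0, …, 11} with r³ ≡ 1 (mod 12) is r = 1, so r ≡ 1 (mod 12).

Both directions hold.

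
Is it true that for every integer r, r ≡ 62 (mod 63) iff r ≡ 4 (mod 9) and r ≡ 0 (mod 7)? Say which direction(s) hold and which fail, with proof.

Neither implication holds.

(⟹) This fails: r = 62 gives 62 ≡ 62 (mod 63) but 62 ≡ 8 (mod 9), so the conjunction on the right does not hold.

(⟸) This fails: r = 49 satisfies both congruences on the right (49 ≡ 4 mod 9 and 49 ≡ 0 mod 7) yet 49 ≡ 49 (mod 63), not 62.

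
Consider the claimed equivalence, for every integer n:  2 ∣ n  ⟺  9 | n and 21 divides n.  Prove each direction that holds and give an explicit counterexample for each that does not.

Both directions fail.

(→) This fails: take n = 2. Certainly 2 ∣ 2, but 9 ∤ 2.

(←) This fails: take n = 63. Both 9 ∣ 63 and 21 ∣ 63, yet 63 is not a multiple of 2 (since 63 = 31·2 + 1), so 2 ∤ 63.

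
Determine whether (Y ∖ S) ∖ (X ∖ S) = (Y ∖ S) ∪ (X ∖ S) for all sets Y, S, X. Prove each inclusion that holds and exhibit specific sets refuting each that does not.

(⊆) Let x ∈ (Y ∖ S) ∖ (X ∖ S). Then x ∈ Y and x ∉ S, X, from which x ∈ (Y ∖ S) ∪ (X ∖ S).

(⊇) This inclusion fails. Take Y = ∅, S = ∅, X = {1}; then 1 ∈ (Y ∖ S) ∪ (X ∖ S) but 1 ∉ (Y ∖ S) ∖ (X ∖ S).

Only the forward inclusion holds.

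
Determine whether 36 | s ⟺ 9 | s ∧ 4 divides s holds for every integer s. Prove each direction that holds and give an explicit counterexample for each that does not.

[⇐] Suppose 9 ∣ s and 4 ∣ s. Any common multiple of 9 and 4 is a multiple of their lcm; here gcd(9, 4) = 1, so lcm(9, 4) = 9·4 = 36, so 36 ∣ s.

[⇒] If 36 ∣ s, write s = 36q. Since 36 = 4·9, s = 9·(4q), so 9 ∣ s; and since 36 = 9·4, s = 4·(9q), so 4 ∣ s.

Both directions hold.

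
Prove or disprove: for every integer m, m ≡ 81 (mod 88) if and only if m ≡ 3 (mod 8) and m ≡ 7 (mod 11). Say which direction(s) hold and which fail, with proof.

[⇒] This fails: m = 81 gives 81 ≡ 81 (mod 88) but 81 ≡ 1 (mod 8), so the conjunction on the right does not hold.

[⇐] This fails: m = 51 satisfies both congruences on the right (51 ≡ 3 mod 8 and 51 ≡ 7 mod 11) yet 51 ≡ 51 (mod 88), not 81.

Both directions fail.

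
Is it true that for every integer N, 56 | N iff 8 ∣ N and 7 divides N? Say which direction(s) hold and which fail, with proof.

Both directions hold; the statement is true.

Converse. Suppose 8 ∣ N and 7 ∣ N. Any common multiple of 8 and 7 is a multiple of their lcm; here gcd(8, 7) = 1, so lcm(8, 7) = 8·7 = 56, so 56 ∣ N.

Forward direction. If 56 ∣ N, write N = 56q. Since 56 = 7·8, N = 8·(7q), so 8 ∣ N; and since 56 = 8·7, N = 7·(8q), so 7 ∣ N.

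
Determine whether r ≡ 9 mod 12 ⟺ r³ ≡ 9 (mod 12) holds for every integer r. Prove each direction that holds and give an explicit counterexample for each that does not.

(⟹) Suppose r ≡ 9 mod 12. Write r = 12j + 9. Then (12j + 9)³ = 1728j³ + 3888j² + 2916j + 729 = 12(144j³ + 324j² + 243j + 60) + 9, so r³ ≡ 9 (mod 12).

(⟸) Conversely, suppose r³ ≡ 9 (mod 12). The only residue r in {0, …, 11} with r³ ≡ 9 (mod 12) is r = 9, so r ≡ 9 (mod 12).

Both directions hold.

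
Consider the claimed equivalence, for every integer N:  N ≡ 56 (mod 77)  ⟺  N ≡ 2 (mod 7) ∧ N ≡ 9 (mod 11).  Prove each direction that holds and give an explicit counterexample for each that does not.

Neither direction holds.

Forward direction. This fails: N = 56 gives 56 ≡ 56 (mod 77) but 56 ≡ 0 (mod 7), so the conjunction on the right does not hold.

Converse. This fails: N = 9 satisfies both congruences on the right (9 ≡ 2 mod 7 and 9 ≡ 9 mod 11) yet 9 ≡ 9 (mod 77), not 56.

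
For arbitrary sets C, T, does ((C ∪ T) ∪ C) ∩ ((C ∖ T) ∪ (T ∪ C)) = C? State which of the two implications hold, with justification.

(⟹) This inclusion fails. Take C = ∅, T = {1}; then 1 ∈ ((C ∪ T) ∪ C) ∩ ((C ∖ T) ∪ (T ∪ C)) but 1 ∉ C.

(⟸) Let x ∈ C. Then either x ∈ C and x ∉ T; or x ∈ C ∩ T. In each case x ∈ ((C ∪ T) ∪ C) ∩ ((C ∖ T) ∪ (T ∪ C)), so C ⊆ ((C ∪ T) ∪ C) ∩ ((C ∖ T) ∪ (T ∪ C)).

The sets are not equal: only the reverse inclusion holds.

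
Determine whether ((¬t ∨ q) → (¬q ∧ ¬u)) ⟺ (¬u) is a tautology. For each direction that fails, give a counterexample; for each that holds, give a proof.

Forward direction. This fails. Under t = T, q = F, u = T, the left side is true but the right side is false.

Converse. This fails. Under t = F, q = T, u = F, the left side is false but the right side is true.

Neither direction holds.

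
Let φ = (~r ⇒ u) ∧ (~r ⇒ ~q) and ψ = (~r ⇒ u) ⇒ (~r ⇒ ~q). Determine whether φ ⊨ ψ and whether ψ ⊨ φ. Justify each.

Forward direction. Assume the antecedent. If r is true, (~r ⇒ u) ⇒ (~r ⇒ ~q) reduces to true regardless of the other variables. If r is false, the antecedent forces (r = F, u = T, q = F), and (~r ⇒ u) ⇒ (~r ⇒ ~q) holds there. Either way (~r ⇒ u) ⇒ (~r ⇒ ~q) holds.

Converse. This fails. Under r = F, u = F, q = F, the left side is false but the right side is true.

Only the forward direction holds.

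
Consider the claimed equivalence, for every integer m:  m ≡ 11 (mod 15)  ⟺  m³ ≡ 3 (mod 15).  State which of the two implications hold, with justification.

Neither direction holds.

(⟹) This fails: take m = 11. Then 11 ≡ 11 (mod 15), but 11³ = 1331 ≡ 11 (mod 15), not 3.

(⟸) This fails: take m = 12. Then 12³ = 1728 ≡ 3 (mod 15), yet 12 ≡ 12 (mod 15), not 11.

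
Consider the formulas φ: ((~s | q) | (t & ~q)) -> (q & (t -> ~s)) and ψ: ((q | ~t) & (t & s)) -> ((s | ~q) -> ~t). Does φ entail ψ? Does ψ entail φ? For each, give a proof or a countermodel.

Forward direction. Assume the antecedent. If t is true, the antecedent forces (q = T, t = T, s = F), and the consequent holds there. If t is false, the consequent reduces to true regardless of the other variables. Either way the consequent holds.

Converse. This fails. Under q = F, t = F, s = F, the left side is false but the right side is true.

Only the forward direction holds.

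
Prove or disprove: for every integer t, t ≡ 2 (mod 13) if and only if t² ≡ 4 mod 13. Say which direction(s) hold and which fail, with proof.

(→) Suppose t ≡ 2 (mod 13). Write t = 13j + 2. Then (13j + 2)² = 169j² + 52j + 4 = 13(13j² + 4j) + 4, so t² ≡ 4 (mod 13).

(←) This fails: take t = 11. Then 11² = 121 ≡ 4 (mod 13), yet 11 ≡ 11 (mod 13), not 2.

The forward direction holds; the converse fails.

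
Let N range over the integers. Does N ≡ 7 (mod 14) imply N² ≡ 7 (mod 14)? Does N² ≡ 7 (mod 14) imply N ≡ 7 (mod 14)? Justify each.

Equivalent; both directions hold.

(→) Suppose N ≡ 7 (mod 14). Write N = 14j + 7. Then (14j + 7)² = 196j² + 196j + 49 = 14(14j² + 14j + 3) + 7, so N² ≡ 7 (mod 14).

(←) Conversely, suppose N² ≡ 7 (mod 14). The only residue r in {0, …, 13} with r² ≡ 7 (mod 14) is r = 7, so N ≡ 7 (mod 14).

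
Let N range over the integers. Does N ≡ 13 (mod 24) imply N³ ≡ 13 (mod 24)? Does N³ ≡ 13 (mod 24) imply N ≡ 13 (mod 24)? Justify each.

(⇒) Suppose N ≡ 13 (mod 24). Write N = 24j + 13. Then (24j + 13)³ = 13824j³ + 22464j² + 12168j + 2197 = 24(576j³ + 936j² + 507j + 91) + 13, so N³ ≡ 13 (mod 24).

(⇐) Conversely, suppose N³ ≡ 13 (mod 24). The only residue r in {0, …, 23} with r³ ≡ 13 (mod 24) is r = 13, so N ≡ 13 (mod 24).

Both implications hold.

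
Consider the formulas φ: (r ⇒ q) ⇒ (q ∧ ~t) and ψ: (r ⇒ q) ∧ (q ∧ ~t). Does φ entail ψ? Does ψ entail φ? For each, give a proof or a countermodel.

[⇐] Assume the antecedent. If q is true, the antecedent forces (q = T, t = F, r = F) or (q = T, t = F, r = T), and (r ⇒ q) ⇒ (q ∧ ~t) holds there. If q is false, the antecedent cannot hold. Either way (r ⇒ q) ⇒ (q ∧ ~t) holds.

[⇒] This fails. Under q = F, t = F, r = T, the left side is true but the right side is false.

(⇒) fails; (⇐) holds.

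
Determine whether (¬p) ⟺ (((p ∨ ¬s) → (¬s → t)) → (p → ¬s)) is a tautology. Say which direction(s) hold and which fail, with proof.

[⇒] Assume the antecedent. If s is true, the antecedent forces (s = T, p = F, t = F) or (s = T, p = F, t = T), and the consequent holds there. If s is false, the consequent reduces to true regardless of the other variables. Either way the consequent holds.

[⇐] This fails. Under s = F, p = T, t = F, the left side is false but the right side is true.

The forward direction holds; the converse fails.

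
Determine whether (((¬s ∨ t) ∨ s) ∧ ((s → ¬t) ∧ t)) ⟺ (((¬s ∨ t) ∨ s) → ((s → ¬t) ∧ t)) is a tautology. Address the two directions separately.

Both directions hold.

[⇒] Assume the antecedent. If s is true, the antecedent cannot hold. If s is false, the antecedent forces (s = F, t = T), and the consequent holds there. Either way the consequent holds.

[⇐] Assume the antecedent. If s is true, the antecedent cannot hold. If s is false, the antecedent forces (s = F, t = T), and the consequent holds there. Either way the consequent holds.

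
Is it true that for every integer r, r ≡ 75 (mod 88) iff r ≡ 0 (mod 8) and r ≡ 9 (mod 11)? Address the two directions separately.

(⇒) fails and (⇐) fails.

(⇒) This fails: r = 75 gives 75 ≡ 75 (mod 88) but 75 ≡ 3 (mod 8), so the conjunction on the right does not hold.

(⇐) This fails: r = 64 satisfies both congruences on the right (64 ≡ 0 mod 8 and 64 ≡ 9 mod 11) yet 64 ≡ 64 (mod 88), not 75.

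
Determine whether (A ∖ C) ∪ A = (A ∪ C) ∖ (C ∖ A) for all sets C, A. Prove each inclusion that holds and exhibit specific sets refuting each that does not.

(⊆) Let x ∈ (A ∖ C) ∪ A. Then either x ∈ A and x ∉ C; or x ∈ C ∩ A. In each case x ∈ (A ∪ C) ∖ (C ∖ A), so (A ∖ C) ∪ A ⊆ (A ∪ C) ∖ (C ∖ A).

(⊇) Let x ∈ (A ∪ C) ∖ (C ∖ A). Then either x ∈ A and x ∉ C; or x ∈ C ∩ A. In each case x ∈ (A ∖ C) ∪ A, so (A ∪ C) ∖ (C ∖ A) ⊆ (A ∖ C) ∪ A.

Both inclusions hold; the sets are equal.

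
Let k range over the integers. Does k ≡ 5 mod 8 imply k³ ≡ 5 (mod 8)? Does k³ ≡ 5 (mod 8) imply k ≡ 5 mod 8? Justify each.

(←) Suppose k³ ≡ 5 (mod 8). The only residue r in {0, …, 7} with r³ ≡ 5 (mod 8) is r = 5, so k ≡ 5 (mod 8).

(→) Suppose k ≡ 5 mod 8. Write k = 8j + 5. Then (8j + 5)³ = 512j³ + 960j² + 600j + 125 = 8(64j³ + 120j² + 75j + 15) + 5, so k³ ≡ 5 (mod 8).

Both implications hold.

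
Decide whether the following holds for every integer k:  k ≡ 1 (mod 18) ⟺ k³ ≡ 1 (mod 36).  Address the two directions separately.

[⇒] This fails: take k = 19. Then 19 ≡ 1 (mod 18), but 19³ = 6859 ≡ 19 (mod 36), not 1.

[⇐] This fails: take k = 13. Then 13³ = 2197 ≡ 1 (mod 36), yet 13 ≡ 13 (mod 18), not 1.

(⇒) fails and (⇐) fails.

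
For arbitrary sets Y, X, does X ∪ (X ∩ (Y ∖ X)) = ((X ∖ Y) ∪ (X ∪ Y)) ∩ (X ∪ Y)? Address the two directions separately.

Only the forward inclusion holds.

(⟹) Let x ∈ X ∪ (X ∩ (Y ∖ X)). Then either x ∈ X and x ∉ Y; or x ∈ Y ∩ X. In each case x ∈ ((X ∖ Y) ∪ (X ∪ Y)) ∩ (X ∪ Y), so X ∪ (X ∩ (Y ∖ X)) ⊆ ((X ∖ Y) ∪ (X ∪ Y)) ∩ (X ∪ Y).

(⟸) This inclusion fails. Take Y = {1}, X = ∅; then 1 ∈ ((X ∖ Y) ∪ (X ∪ Y)) ∩ (X ∪ Y) but 1 ∉ X ∪ (X ∩ (Y ∖ X)).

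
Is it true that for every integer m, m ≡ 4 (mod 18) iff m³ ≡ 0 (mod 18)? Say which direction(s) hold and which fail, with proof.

(⇒) This fails: take m = 4. Then 4 ≡ 4 (mod 18), but 4³ = 64 ≡ 10 (mod 18), not 0.

(⇐) This fails: take m = 0. Then 0³ = 0 ≡ 0 (mod 18), yet 0 ≡ 0 (mod 18), not 4.

Neither implication holds.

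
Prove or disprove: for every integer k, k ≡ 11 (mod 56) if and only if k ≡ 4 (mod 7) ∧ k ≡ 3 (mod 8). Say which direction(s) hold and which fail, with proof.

(←) If k ≡ 4 (mod 7) and k ≡ 3 (mod 8), then by the Chinese remainder theorem k ≡ 11 (mod 56). This is exactly k ≡ 11 (mod 56).

(→) Suppose k ≡ 11 (mod 56); write k = 56j + 11. Since 7 ∣ 56, reducing mod 7 gives k ≡ 11 ≡ 4 (mod 7); since 8 ∣ 56, reducing mod 8 gives k ≡ 11 ≡ 3 (mod 8).

Both implications hold.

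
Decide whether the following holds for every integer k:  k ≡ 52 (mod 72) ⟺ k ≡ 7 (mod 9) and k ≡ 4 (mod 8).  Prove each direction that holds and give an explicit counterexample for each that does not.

Converse. If k ≡ 7 (mod 9) and k ≡ 4 (mod 8), then by the Chinese remainder theorem k ≡ 52 (mod 72). This is exactly k ≡ 52 (mod 72).

Forward direction. Suppose k ≡ 52 (mod 72); write k = 72j + 52. Since 9 ∣ 72, reducing mod 9 gives k ≡ 52 ≡ 7 (mod 9); since 8 ∣ 72, reducing mod 8 gives k ≡ 52 ≡ 4 (mod 8).

Both directions hold.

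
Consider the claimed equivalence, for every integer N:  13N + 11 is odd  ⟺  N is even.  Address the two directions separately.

(⟹) Suppose 13N + 11 is odd. Since 13 is odd, 13N and N have the same parity, so 13N + 11 ≡ N + 11 (mod 2). As 11 is odd, 13N + 11 is odd exactly when N is even. Thus N is even.

(⟸) Conversely, suppose N is even; write N = 2j. Then 13N + 11 = 13·(2j) + 11 = 2·13j + 11, which is odd.

Equivalent; both directions hold.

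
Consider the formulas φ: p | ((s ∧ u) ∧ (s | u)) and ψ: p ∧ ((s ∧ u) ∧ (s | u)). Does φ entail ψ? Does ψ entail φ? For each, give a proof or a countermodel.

(←) Assume the antecedent. If s is true, the antecedent forces (s = T, p = T, u = T), and p | ((s ∧ u) ∧ (s | u)) holds there. If s is false, the antecedent cannot hold. Either way p | ((s ∧ u) ∧ (s | u)) holds.

(→) This fails. Under s = F, p = T, u = F, the left side is true but the right side is false.

Only the reverse direction holds.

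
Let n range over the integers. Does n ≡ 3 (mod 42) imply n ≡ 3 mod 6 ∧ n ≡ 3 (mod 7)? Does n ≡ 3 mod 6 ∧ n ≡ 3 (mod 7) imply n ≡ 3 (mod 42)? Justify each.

(⟹) Suppose n ≡ 3 (mod 42); write n = 42j + 3. Since 6 ∣ 42, reducing mod 6 gives n ≡ 3 (mod 6); since 7 ∣ 42, reducing mod 7 gives n ≡ 3 (mod 7).

(⟸) Conversely, if n ≡ 3 (mod 6) and n ≡ 3 (mod 7), then by the Chinese remainder theorem n ≡ 3 (mod 42). This is exactly n ≡ 3 (mod 42).

The biconditional holds.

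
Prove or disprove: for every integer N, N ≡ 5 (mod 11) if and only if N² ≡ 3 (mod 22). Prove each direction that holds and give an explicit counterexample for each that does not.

Neither direction holds.

(→) This fails: take N = 16. Then 16 ≡ 5 (mod 11), but 16² = 256 ≡ 14 (mod 22), not 3.

(←) This fails: take N = 17. Then 17² = 289 ≡ 3 (mod 22), yet 17 ≡ 6 (mod 11), not 5.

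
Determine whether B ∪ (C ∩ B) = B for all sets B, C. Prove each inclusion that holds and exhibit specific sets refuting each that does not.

(⊆) Let x ∈ B ∪ (C ∩ B). Then either x ∈ B and x ∉ C; or x ∈ B ∩ C. In each case x ∈ B, so B ∪ (C ∩ B) ⊆ B.

(⊇) Let x ∈ B. Then either x ∈ B and x ∉ C; or x ∈ B ∩ C. In each case x ∈ B ∪ (C ∩ B), so B ⊆ B ∪ (C ∩ B).

Both inclusions hold.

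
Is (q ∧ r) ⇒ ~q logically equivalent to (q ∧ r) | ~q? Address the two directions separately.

Neither direction holds.

Forward direction. This fails. Under r = F, q = T, the left side is true but the right side is false.

Converse. This fails. Under r = T, q = T, the left side is false but the right side is true.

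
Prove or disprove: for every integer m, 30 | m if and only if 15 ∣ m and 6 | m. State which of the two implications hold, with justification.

Both directions hold; the statement is true.

Converse. Suppose 15 ∣ m and 6 ∣ m. Any common multiple of 15 and 6 is a multiple of their lcm; here lcm(15, 6) = 15·6/gcd(15, 6) = 90/3 = 30, so 30 ∣ m.

Forward direction. If 30 ∣ m, write m = 30q. Since 30 = 2·15, m = 15·(2q), so 15 ∣ m; and since 30 = 5·6, m = 6·(5q), so 6 ∣ m.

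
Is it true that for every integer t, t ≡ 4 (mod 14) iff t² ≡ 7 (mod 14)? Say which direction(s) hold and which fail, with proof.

Forward direction. This fails: take t = 4. Then 4 ≡ 4 (mod 14), but 4² = 16 ≡ 2 (mod 14), not 7.

Converse. This fails: take t = 7. Then 7² = 49 ≡ 7 (mod 14), yet 7 ≡ 7 (mod 14), not 4.

Both directions fail.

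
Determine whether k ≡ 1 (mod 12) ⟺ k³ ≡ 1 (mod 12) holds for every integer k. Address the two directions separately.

Both directions hold; the statement is true.

(⇒) Suppose k ≡ 1 (mod 12). Write k = 12j + 1. Then (12j + 1)³ = 1728j³ + 432j² + 36j + 1 = 12(144j³ + 36j² + 3j) + 1, so k³ ≡ 1 (mod 12).

(⇐) Conversely, suppose k³ ≡ 1 (mod 12). The only residue r in {0, …, 11} with r³ ≡ 1 (mod 12) is r = 1, so k ≡ 1 (mod 12).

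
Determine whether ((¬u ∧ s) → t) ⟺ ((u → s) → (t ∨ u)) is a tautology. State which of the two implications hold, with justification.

(⟹) This fails. Under t = F, u = F, s = F, the left side is true but the right side is false.

(⟸) Assume the antecedent. If t is true, (¬u ∧ s) → t reduces to true regardless of the other variables. If t is false, the antecedent forces (t = F, u = T, s = F) or (t = F, u = T, s = T), and (¬u ∧ s) → t holds there. Either way (¬u ∧ s) → t holds.

Only the reverse direction holds.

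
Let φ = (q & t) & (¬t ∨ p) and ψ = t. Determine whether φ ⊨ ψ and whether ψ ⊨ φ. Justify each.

Not equivalent: only (⇒) holds.

(→) Assume the antecedent. If t is true, t reduces to true regardless of the other variables. If t is false, the antecedent cannot hold. Either way t holds.

(←) This fails. Under t = T, p = F, q = F, the left side is false but the right side is true.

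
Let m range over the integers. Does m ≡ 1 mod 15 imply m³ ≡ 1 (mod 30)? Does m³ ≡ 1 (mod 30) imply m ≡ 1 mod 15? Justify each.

(⟸) The residues r modulo 30 with r³ ≡ 1 (mod 30) are exactly {1}, and each is ≡ 1 (mod 15).

(⟹) This fails: take m = 16. Then 16 ≡ 1 (mod 15), but 16³ = 4096 ≡ 16 (mod 30), not 1.

Only the converse holds.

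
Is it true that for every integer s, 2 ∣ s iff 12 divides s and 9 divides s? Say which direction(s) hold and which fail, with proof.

Only the reverse direction holds.

(→) This fails: take s = 2. Certainly 2 ∣ 2, but 12 ∤ 2.

(←) Suppose 12 ∣ s and 9 ∣ s. Any common multiple of 12 and 9 is a multiple of their lcm; here lcm(12, 9) = 12·9/gcd(12, 9) = 108/3 = 36, so 36 ∣ s. Since 2 ∣ 36, it follows that 2 ∣ s.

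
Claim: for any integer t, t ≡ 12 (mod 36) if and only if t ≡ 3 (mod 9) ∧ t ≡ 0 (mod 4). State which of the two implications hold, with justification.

[⇒] Suppose t ≡ 12 (mod 36); write t = 36j + 12. Since 9 ∣ 36, reducing mod 9 gives t ≡ 12 ≡ 3 (mod 9); since 4 ∣ 36, reducing mod 4 gives t ≡ 12 ≡ 0 (mod 4).

[⇐] Conversely, if t ≡ 3 (mod 9) and t ≡ 0 (mod 4), then by the Chinese remainder theorem t ≡ 12 (mod 36). This is exactly t ≡ 12 (mod 36).

The biconditional holds.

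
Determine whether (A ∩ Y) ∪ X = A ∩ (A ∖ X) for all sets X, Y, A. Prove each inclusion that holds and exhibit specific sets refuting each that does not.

(⊆) fails and (⊇) fails.

(⊆) This inclusion fails. Take X = {1}, Y = ∅, A = ∅; then 1 ∈ (A ∩ Y) ∪ X but 1 ∉ A ∩ (A ∖ X).

(⊇) This inclusion fails. Take X = ∅, Y = ∅, A = {1}; then 1 ∈ A ∩ (A ∖ X) but 1 ∉ (A ∩ Y) ∪ X.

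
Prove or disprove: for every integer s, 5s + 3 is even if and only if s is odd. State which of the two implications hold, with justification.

The biconditional holds.

(←) Suppose s is odd; write s = 2j + 1. Then 5s + 3 = 5·(2j + 1) + 3 = 2·5j + 8, which is even.

(→) Suppose 5s + 3 is even. Since 5 is odd, 5s and s have the same parity, so 5s + 3 ≡ s + 3 (mod 2). As 3 is odd, 5s + 3 is even exactly when s is odd. Thus s is odd.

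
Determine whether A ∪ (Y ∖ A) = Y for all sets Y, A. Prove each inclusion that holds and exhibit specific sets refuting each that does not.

Only the reverse inclusion holds.

(⟹) This inclusion fails. Take Y = ∅, A = {1}; then 1 ∈ A ∪ (Y ∖ A) but 1 ∉ Y.

(⟸) Let x ∈ Y. Then either x ∈ Y and x ∉ A; or x ∈ Y ∩ A. In each case x ∈ A ∪ (Y ∖ A), so Y ⊆ A ∪ (Y ∖ A).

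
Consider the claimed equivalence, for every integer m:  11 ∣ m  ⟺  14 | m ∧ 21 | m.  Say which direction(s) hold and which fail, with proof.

Forward direction. This fails: take m = 11. Certainly 11 ∣ 11, but 14 ∤ 11.

Converse. This fails: take m = 42. Both 14 ∣ 42 and 21 ∣ 42, yet 42 is not a multiple of 11 (since 42 = 3·11 + 9), so 11 ∤ 42.

Both directions fail.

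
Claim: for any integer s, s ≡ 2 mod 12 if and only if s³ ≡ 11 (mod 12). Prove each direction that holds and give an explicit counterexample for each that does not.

(⟹) This fails: take s = 2. Then 2 ≡ 2 (mod 12), but 2³ = 8 ≡ 8 (mod 12), not 11.

(⟸) This fails: take s = 11. Then 11³ = 1331 ≡ 11 (mod 12), yet 11 ≡ 11 (mod 12), not 2.

Both directions fail.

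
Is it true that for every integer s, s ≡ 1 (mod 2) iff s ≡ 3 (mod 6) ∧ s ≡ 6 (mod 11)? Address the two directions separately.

Not equivalent: only (⇐) holds.

Forward direction. This fails: s = 1 gives 1 ≡ 1 (mod 2) but 1 ≡ 1 (mod 6), so the conjunction on the right does not hold.

Converse. If s ≡ 3 (mod 6) and s ≡ 6 (mod 11), then by the Chinese remainder theorem s ≡ 39 (mod 66). Since 39 ≡ 1 (mod 2) and 2 ∣ 66, we get s ≡ 1 (mod 2).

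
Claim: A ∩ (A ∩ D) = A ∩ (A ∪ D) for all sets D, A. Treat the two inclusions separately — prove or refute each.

Only the forward inclusion holds.

Forward inclusion. Let x ∈ A ∩ (A ∩ D). Then x ∈ D ∩ A, from which x ∈ A ∩ (A ∪ D).

Reverse inclusion. This inclusion fails. Take D = ∅, A = {1}; then 1 ∈ A ∩ (A ∪ D) but 1 ∉ A ∩ (A ∩ D).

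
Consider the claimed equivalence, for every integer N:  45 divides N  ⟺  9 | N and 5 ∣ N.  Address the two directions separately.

Equivalent; both directions hold.

(→) If 45 ∣ N, write N = 45q. Since 45 = 5·9, N = 9·(5q), so 9 ∣ N; and since 45 = 9·5, N = 5·(9q), so 5 ∣ N.

(←) Suppose 9 ∣ N and 5 ∣ N. Any common multiple of 9 and 5 is a multiple of their lcm; here gcd(9, 5) = 1, so lcm(9, 5) = 9·5 = 45, so 45 ∣ N.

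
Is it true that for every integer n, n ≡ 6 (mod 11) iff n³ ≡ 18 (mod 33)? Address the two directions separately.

Only the reverse direction holds.

(←) The residues r modulo 33 with r³ ≡ 18 (mod 33) are exactly {6}, and each is ≡ 6 (mod 11).

(→) This fails: take n = 17. Then 17 ≡ 6 (mod 11), but 17³ = 4913 ≡ 29 (mod 33), not 18.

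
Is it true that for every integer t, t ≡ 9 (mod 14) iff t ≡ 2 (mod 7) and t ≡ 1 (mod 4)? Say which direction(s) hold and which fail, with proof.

Forward direction. This fails: t = 23 gives 23 ≡ 9 (mod 14) but 23 ≡ 3 (mod 4), so the conjunction on the right does not hold.

Converse. If t ≡ 2 (mod 7) and t ≡ 1 (mod 4), then by the Chinese remainder theorem t ≡ 9 (mod 28). Since 9 ≡ 9 (mod 14) and 14 ∣ 28, we get t ≡ 9 (mod 14).

The forward direction fails; the converse holds.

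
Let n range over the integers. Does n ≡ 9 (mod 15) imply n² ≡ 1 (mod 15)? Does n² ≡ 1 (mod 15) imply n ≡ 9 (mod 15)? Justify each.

(⟹) This fails: take n = 9. Then 9 ≡ 9 (mod 15), but 9² = 81 ≡ 6 (mod 15), not 1.

(⟸) This fails: take n = 1. Then 1² = 1 ≡ 1 (mod 15), yet 1 ≡ 1 (mod 15), not 9.

Neither direction holds.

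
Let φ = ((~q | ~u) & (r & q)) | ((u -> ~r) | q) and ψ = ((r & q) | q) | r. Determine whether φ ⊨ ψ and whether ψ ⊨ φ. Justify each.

[⇒] This fails. Under r = F, u = F, q = F, the left side is true but the right side is false.

[⇐] This fails. Under r = T, u = T, q = F, the left side is false but the right side is true.

Neither implication holds.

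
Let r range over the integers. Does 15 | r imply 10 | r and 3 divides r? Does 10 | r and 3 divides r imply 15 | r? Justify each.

(⇒) fails; (⇐) holds.

(→) This fails: take r = 15. Certainly 15 ∣ 15, but 10 ∤ 15.

(←) Suppose 10 ∣ r and 3 ∣ r. Any common multiple of 10 and 3 is a multiple of their lcm; here gcd(10, 3) = 1, so lcm(10, 3) = 10·3 = 30, so 30 ∣ r. Since 15 ∣ 30, it follows that 15 ∣ r.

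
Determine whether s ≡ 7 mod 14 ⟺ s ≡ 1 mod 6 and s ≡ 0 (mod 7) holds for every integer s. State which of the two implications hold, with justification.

Converse. If s ≡ 1 (mod 6) and s ≡ 0 (mod 7), then by the Chinese remainder theorem s ≡ 7 (mod 42). Since 7 ≡ 7 (mod 14) and 14 ∣ 42, we get s ≡ 7 (mod 14).

Forward direction. This fails: s = 35 gives 35 ≡ 7 (mod 14) but 35 ≡ 5 (mod 6), so the conjunction on the right does not hold.

The forward direction fails; the converse holds.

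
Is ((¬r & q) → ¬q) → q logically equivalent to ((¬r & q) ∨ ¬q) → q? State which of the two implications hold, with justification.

(→) Assume the antecedent. If q is true, ((¬r & q) ∨ ¬q) → q reduces to true regardless of the other variables. If q is false, the antecedent cannot hold. Either way ((¬r & q) ∨ ¬q) → q holds.

(←) Assume the antecedent. If q is true, ((¬r & q) → ¬q) → q reduces to true regardless of the other variables. If q is false, the antecedent cannot hold. Either way ((¬r & q) → ¬q) → q holds.

Both implications hold.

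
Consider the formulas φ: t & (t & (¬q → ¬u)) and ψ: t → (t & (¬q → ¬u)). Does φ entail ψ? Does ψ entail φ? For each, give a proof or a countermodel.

(⟹) Assume the antecedent. If q is true, t → (t & (¬q → ¬u)) reduces to true regardless of the other variables. If q is false, the antecedent forces (q = F, u = F, t = T), and t → (t & (¬q → ¬u)) holds there. Either way t → (t & (¬q → ¬u)) holds.

(⟸) This fails. Under q = F, u = F, t = F, the left side is false but the right side is true.

(⇒) holds; (⇐) fails.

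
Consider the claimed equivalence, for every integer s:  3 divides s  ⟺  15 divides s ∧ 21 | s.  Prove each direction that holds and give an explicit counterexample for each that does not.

(←) Suppose 15 ∣ s and 21 ∣ s. Any common multiple of 15 and 21 is a multiple of their lcm; here lcm(15, 21) = 15·21/gcd(15, 21) = 315/3 = 105, so 105 ∣ s. Since 3 ∣ 105, it follows that 3 ∣ s.

(→) This fails: take s = 3. Certainly 3 ∣ 3, but 15 ∤ 3.

The forward direction fails; the converse holds.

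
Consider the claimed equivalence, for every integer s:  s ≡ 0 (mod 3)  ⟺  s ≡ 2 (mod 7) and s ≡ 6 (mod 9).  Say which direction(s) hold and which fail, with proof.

Forward direction. This fails: s = 0 gives 0 ≡ 0 (mod 3) but 0 ≡ 0 (mod 7), so the conjunction on the right does not hold.

Converse. If s ≡ 2 (mod 7) and s ≡ 6 (mod 9), then by the Chinese remainder theorem s ≡ 51 (mod 63). Since 51 ≡ 0 (mod 3) and 3 ∣ 63, we get s ≡ 0 (mod 3).

Not equivalent: only (⇐) holds.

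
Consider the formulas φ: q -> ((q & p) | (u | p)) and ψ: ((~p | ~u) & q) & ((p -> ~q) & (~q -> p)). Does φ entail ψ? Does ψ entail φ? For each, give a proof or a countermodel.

(⇒) fails and (⇐) fails.

(→) This fails. Under p = F, q = F, u = F, the left side is true but the right side is false.

(←) This fails. Under p = F, q = T, u = F, the left side is false but the right side is true.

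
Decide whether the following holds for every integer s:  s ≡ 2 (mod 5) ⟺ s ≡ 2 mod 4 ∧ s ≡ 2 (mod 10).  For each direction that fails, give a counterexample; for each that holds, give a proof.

[⇐] If s ≡ 2 (mod 4) and s ≡ 2 (mod 10), then by the Chinese remainder theorem s ≡ 2 (mod 20). Since 2 ≡ 2 (mod 5) and 5 ∣ 20, we get s ≡ 2 (mod 5).

[⇒] This fails: s = 17 gives 17 ≡ 2 (mod 5) but 17 ≡ 1 (mod 4), so the conjunction on the right does not hold.

(⇒) fails; (⇐) holds.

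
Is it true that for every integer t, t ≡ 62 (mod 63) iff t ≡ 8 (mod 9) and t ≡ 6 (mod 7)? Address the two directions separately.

Forward direction. Suppose t ≡ 62 (mod 63); write t = 63j + 62. Since 9 ∣ 63, reducing mod 9 gives t ≡ 62 ≡ 8 (mod 9); since 7 ∣ 63, reducing mod 7 gives t ≡ 62 ≡ 6 (mod 7).

Converse. If t ≡ 8 (mod 9) and t ≡ 6 (mod 7), then by the Chinese remainder theorem t ≡ 62 (mod 63). This is exactly t ≡ 62 (mod 63).

Equivalent; both directions hold.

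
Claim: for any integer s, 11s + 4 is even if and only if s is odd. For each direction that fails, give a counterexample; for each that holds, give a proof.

Neither direction holds.

Forward direction. This fails: s = 6 gives 11s + 4 = 70, which is even, but 6 is even, not odd.

Converse. This also fails: s = 7 is odd, but 11s + 4 = 81 is odd, not even.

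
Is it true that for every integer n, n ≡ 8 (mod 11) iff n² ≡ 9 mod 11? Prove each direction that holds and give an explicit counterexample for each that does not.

[⇐] This fails: take n = 3. Then 3² = 9 ≡ 9 (mod 11), yet 3 ≡ 3 (mod 11), not 8.

[⇒] Suppose n ≡ 8 (mod 11). Write n = 11j + 8. Then (11j + 8)² = 121j² + 176j + 64 = 11(11j² + 16j + 5) + 9, so n² ≡ 9 (mod 11).

Only the forward direction holds.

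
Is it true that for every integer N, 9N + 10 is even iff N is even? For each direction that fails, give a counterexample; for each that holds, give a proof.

Both directions hold.

(⇒) Suppose 9N + 10 is even. Since 9 is odd, 9N and N have the same parity, so 9N + 10 ≡ N + 10 (mod 2). As 10 is even, 9N + 10 is even exactly when N is even. Thus N is even.

(⇐) Conversely, suppose N is even; write N = 2j. Then 9N + 10 = 9·(2j) + 10 = 2·9j + 10, which is even.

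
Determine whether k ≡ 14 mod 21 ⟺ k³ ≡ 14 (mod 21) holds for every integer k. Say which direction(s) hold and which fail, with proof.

The biconditional holds.

[⇒] Suppose k ≡ 14 mod 21. Write k = 21j + 14. Then (21j + 14)³ = 9261j³ + 18522j² + 12348j + 2744 = 21(441j³ + 882j² + 588j + 130) + 14, so k³ ≡ 14 (mod 21).

[⇐] Conversely, suppose k³ ≡ 14 (mod 21). The only residue r in {0, …, 20} with r³ ≡ 14 (mod 21) is r = 14, so k ≡ 14 (mod 21).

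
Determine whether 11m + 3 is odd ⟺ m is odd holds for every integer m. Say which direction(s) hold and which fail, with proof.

Neither direction holds.

Forward direction. This fails: m = 2 gives 11m + 3 = 25, which is odd, but 2 is even, not odd.

Converse. This also fails: m = 5 is odd, but 11m + 3 = 58 is even, not odd.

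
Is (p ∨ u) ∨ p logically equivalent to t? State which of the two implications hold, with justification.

[⇒] This fails. Under p = T, t = F, u = F, the left side is true but the right side is false.

[⇐] This fails. Under p = F, t = T, u = F, the left side is false but the right side is true.

(⇒) fails and (⇐) fails.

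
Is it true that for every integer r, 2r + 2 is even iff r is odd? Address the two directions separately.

(⇒) This fails: take r = 4. Then 2r + 2 = 10, which is even, yet r = 4 is even, not odd.

(⇐) Suppose r is odd. Since 2 is even, 2r is even for every r, so 2r + 2 has the same parity as 2, which is even. Hence 2r + 2 is even.

The forward direction fails; the converse holds.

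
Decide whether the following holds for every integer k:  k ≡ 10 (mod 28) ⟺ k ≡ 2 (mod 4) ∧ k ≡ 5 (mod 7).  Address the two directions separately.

[⇒] This fails: k = 10 gives 10 ≡ 10 (mod 28) but 10 ≡ 3 (mod 7), so the conjunction on the right does not hold.

[⇐] This fails: k = 26 satisfies both congruences on the right (26 ≡ 2 mod 4 and 26 ≡ 5 mod 7) yet 26 ≡ 26 (mod 28), not 10.

Neither direction holds.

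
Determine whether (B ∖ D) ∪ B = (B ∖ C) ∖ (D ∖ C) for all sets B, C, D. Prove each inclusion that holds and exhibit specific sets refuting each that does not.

(⟹) This inclusion fails. Take B = {1}, C = {1}, D = ∅; then 1 ∈ (B ∖ D) ∪ B but 1 ∉ (B ∖ C) ∖ (D ∖ C).

(⟸) Let x ∈ (B ∖ C) ∖ (D ∖ C). Then x ∈ B and x ∉ C, D, from which x ∈ (B ∖ D) ∪ B.

Only the reverse inclusion holds.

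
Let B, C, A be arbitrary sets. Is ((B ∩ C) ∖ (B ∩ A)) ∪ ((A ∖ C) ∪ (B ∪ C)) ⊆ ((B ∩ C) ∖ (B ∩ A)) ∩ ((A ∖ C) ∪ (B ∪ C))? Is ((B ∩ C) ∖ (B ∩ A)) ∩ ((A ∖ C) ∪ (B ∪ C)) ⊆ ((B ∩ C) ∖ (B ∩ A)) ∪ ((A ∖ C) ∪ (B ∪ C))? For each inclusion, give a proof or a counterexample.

(⊆) fails; (⊇) holds.

(⊆) This inclusion fails. Take B = {1}, C = ∅, A = ∅; then 1 ∈ ((B ∩ C) ∖ (B ∩ A)) ∪ ((A ∖ C) ∪ (B ∪ C)) but 1 ∉ ((B ∩ C) ∖ (B ∩ A)) ∩ ((A ∖ C) ∪ (B ∪ C)).

(⊇) Let x ∈ ((B ∩ C) ∖ (B ∩ A)) ∩ ((A ∖ C) ∪ (B ∪ C)). Then x ∈ B ∩ C and x ∉ A, from which x ∈ ((B ∩ C) ∖ (B ∩ A)) ∪ ((A ∖ C) ∪ (B ∪ C)).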